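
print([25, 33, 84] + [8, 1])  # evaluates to [25, 33, 84, 8, 1]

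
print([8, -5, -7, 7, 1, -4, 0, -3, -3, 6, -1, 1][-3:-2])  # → [6]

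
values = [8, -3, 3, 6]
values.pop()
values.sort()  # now [-3, 3, 8]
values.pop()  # 8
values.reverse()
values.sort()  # [-3, 3]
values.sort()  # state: [-3, 3]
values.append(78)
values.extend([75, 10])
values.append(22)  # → [-3, 3, 78, 75, 10, 22]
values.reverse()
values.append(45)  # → [22, 10, 75, 78, 3, -3, 45]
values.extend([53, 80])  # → [22, 10, 75, 78, 3, -3, 45, 53, 80]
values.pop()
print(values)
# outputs [22, 10, 75, 78, 3, -3, 45, 53]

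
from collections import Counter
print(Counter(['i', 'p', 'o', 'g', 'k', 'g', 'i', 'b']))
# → Counter({'i': 2, 'g': 2, 'p': 1, 'o': 1, 'k': 1, 'b': 1})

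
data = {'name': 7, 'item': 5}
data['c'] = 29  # {'name': 7, 'item': 5, 'c': 29}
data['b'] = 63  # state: {'name': 7, 'item': 5, 'c': 29, 'b': 63}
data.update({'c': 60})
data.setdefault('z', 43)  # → 43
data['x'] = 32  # {'name': 7, 'item': 5, 'c': 60, 'b': 63, 'z': 43, 'x': 32}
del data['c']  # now {'name': 7, 'item': 5, 'b': 63, 'z': 43, 'x': 32}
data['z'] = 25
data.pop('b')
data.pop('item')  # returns 5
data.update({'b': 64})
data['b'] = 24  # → {'name': 7, 'z': 25, 'x': 32, 'b': 24}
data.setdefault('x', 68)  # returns 32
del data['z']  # {'name': 7, 'x': 32, 'b': 24}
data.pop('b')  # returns 24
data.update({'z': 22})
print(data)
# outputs {'name': 7, 'x': 32, 'z': 22}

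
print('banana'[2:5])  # nan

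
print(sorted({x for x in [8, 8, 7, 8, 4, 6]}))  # [4, 6, 7, 8]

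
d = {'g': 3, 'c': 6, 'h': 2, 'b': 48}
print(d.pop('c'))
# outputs 6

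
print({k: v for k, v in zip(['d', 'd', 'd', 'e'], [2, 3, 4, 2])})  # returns {'d': 4, 'e': 2}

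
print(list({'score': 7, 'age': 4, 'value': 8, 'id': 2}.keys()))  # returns ['score', 'age', 'value', 'id']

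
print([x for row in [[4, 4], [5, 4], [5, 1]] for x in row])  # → [4, 4, 5, 4, 5, 1]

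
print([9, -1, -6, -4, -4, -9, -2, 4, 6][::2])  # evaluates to [9, -6, -4, -2, 6]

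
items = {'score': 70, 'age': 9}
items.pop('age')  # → 9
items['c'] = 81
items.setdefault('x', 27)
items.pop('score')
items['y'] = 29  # {'c': 81, 'x': 27, 'y': 29}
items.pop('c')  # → 81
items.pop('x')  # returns 27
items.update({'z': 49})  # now {'y': 29, 'z': 49}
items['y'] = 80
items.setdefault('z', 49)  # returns 49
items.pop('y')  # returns 80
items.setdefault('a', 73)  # 73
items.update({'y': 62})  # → {'z': 49, 'a': 73, 'y': 62}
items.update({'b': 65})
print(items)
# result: {'z': 49, 'a': 73, 'y': 62, 'b': 65}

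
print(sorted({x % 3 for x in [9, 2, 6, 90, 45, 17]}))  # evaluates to [0, 2]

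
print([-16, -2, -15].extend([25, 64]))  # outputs None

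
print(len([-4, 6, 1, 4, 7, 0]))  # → 6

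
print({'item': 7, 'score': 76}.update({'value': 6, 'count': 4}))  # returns None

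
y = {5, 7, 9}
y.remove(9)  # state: {5, 7}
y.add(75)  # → {5, 7, 75}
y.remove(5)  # {7, 75}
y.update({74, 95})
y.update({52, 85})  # {7, 52, 74, 75, 85, 95}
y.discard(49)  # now {7, 52, 74, 75, 85, 95}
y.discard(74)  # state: {7, 52, 75, 85, 95}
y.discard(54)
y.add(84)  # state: {7, 52, 75, 84, 85, 95}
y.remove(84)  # {7, 52, 75, 85, 95}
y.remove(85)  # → {7, 52, 75, 95}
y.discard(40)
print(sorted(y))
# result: [7, 52, 75, 95]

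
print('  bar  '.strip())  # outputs bar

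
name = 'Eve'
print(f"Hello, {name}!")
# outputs Hello, Eve!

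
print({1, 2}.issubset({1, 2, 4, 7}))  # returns True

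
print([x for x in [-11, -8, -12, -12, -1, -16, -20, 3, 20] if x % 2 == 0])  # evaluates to [-8, -12, -12, -16, -20, 20]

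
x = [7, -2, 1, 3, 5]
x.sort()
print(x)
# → [-2, 1, 3, 5, 7]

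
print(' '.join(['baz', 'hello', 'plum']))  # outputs baz hello plum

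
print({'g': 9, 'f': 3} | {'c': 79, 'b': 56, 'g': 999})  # {'g': 999, 'f': 3, 'c': 79, 'b': 56}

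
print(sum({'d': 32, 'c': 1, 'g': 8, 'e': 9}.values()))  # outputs 50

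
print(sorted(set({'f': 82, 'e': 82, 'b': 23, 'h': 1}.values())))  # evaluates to [1, 23, 82]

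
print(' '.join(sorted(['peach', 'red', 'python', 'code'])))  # code peach python red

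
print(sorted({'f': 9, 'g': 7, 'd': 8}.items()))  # [('d', 8), ('f', 9), ('g', 7)]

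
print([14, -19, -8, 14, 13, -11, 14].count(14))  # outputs 3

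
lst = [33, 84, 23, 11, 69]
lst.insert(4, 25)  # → [33, 84, 23, 11, 25, 69]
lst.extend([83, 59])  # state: [33, 84, 23, 11, 25, 69, 83, 59]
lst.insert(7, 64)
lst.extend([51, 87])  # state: [33, 84, 23, 11, 25, 69, 83, 64, 59, 51, 87]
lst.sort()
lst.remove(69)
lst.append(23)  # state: [11, 23, 25, 33, 51, 59, 64, 83, 84, 87, 23]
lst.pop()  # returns 23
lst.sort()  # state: [11, 23, 25, 33, 51, 59, 64, 83, 84, 87]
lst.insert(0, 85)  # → [85, 11, 23, 25, 33, 51, 59, 64, 83, 84, 87]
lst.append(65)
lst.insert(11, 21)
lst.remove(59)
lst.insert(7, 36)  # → [85, 11, 23, 25, 33, 51, 64, 36, 83, 84, 87, 21, 65]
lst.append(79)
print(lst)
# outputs [85, 11, 23, 25, 33, 51, 64, 36, 83, 84, 87, 21, 65, 79]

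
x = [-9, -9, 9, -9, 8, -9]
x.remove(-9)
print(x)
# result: [-9, 9, -9, 8, -9]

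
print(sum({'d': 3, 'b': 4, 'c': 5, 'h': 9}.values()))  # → 21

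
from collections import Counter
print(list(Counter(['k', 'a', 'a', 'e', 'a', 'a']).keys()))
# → ['k', 'a', 'e']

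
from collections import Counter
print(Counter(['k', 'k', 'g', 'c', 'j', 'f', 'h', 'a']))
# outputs Counter({'k': 2, 'g': 1, 'c': 1, 'j': 1, 'f': 1, 'h': 1, 'a': 1})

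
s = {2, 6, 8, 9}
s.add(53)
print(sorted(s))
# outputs [2, 6, 8, 9, 53]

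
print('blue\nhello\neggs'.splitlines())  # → ['blue', 'hello', 'eggs']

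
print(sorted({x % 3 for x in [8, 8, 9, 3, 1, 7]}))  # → [0, 1, 2]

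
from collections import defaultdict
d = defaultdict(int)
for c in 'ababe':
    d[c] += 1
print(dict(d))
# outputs {'a': 2, 'b': 2, 'e': 1}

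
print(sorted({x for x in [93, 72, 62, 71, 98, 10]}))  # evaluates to [10, 62, 71, 72, 93, 98]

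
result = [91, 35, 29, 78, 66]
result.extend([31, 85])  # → [91, 35, 29, 78, 66, 31, 85]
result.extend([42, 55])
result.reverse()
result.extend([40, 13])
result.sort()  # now [13, 29, 31, 35, 40, 42, 55, 66, 78, 85, 91]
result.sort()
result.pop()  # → 91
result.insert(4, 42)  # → [13, 29, 31, 35, 42, 40, 42, 55, 66, 78, 85]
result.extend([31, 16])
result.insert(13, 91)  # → [13, 29, 31, 35, 42, 40, 42, 55, 66, 78, 85, 31, 16, 91]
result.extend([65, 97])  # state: [13, 29, 31, 35, 42, 40, 42, 55, 66, 78, 85, 31, 16, 91, 65, 97]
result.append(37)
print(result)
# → [13, 29, 31, 35, 42, 40, 42, 55, 66, 78, 85, 31, 16, 91, 65, 97, 37]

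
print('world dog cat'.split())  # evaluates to ['world', 'dog', 'cat']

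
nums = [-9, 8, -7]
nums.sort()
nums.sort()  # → [-9, -7, 8]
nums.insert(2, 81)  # [-9, -7, 81, 8]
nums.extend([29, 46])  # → [-9, -7, 81, 8, 29, 46]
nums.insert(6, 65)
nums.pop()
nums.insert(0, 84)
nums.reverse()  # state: [46, 29, 8, 81, -7, -9, 84]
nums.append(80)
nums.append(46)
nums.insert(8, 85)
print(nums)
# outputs [46, 29, 8, 81, -7, -9, 84, 80, 85, 46]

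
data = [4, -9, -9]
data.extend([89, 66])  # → [4, -9, -9, 89, 66]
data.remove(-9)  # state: [4, -9, 89, 66]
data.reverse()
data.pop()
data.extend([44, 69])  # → [66, 89, -9, 44, 69]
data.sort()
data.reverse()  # [89, 69, 66, 44, -9]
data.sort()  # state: [-9, 44, 66, 69, 89]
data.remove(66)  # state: [-9, 44, 69, 89]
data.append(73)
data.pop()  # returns 73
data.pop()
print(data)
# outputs [-9, 44, 69]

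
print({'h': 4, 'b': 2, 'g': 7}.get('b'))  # 2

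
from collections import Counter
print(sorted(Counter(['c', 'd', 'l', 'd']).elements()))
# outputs ['c', 'd', 'd', 'l']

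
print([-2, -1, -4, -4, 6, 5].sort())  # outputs None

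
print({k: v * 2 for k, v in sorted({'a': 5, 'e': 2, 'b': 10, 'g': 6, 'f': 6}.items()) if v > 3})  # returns {'a': 10, 'b': 20, 'f': 12, 'g': 12}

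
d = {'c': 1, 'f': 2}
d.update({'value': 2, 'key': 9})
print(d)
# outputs {'c': 1, 'f': 2, 'value': 2, 'key': 9}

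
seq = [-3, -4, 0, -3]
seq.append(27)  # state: [-3, -4, 0, -3, 27]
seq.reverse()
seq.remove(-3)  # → [27, 0, -4, -3]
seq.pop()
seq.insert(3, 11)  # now [27, 0, -4, 11]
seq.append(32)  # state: [27, 0, -4, 11, 32]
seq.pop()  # 32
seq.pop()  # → 11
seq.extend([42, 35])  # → [27, 0, -4, 42, 35]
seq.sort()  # [-4, 0, 27, 35, 42]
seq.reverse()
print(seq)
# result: [42, 35, 27, 0, -4]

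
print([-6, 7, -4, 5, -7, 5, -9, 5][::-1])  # [5, -9, 5, -7, 5, -4, 7, -6]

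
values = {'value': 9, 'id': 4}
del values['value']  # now {'id': 4}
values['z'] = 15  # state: {'id': 4, 'z': 15}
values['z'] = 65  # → {'id': 4, 'z': 65}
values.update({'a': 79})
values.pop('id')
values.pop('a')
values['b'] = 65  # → {'z': 65, 'b': 65}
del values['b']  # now {'z': 65}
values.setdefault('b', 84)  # 84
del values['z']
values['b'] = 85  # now {'b': 85}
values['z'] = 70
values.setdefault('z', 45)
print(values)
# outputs {'b': 85, 'z': 70}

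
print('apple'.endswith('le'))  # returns True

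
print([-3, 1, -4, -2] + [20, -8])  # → [-3, 1, -4, -2, 20, -8]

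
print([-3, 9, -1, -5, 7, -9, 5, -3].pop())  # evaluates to -3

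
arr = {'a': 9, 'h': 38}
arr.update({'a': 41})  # {'a': 41, 'h': 38}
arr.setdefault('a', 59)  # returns 41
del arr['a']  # {'h': 38}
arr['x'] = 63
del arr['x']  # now {'h': 38}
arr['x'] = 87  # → {'h': 38, 'x': 87}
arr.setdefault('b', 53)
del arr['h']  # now {'x': 87, 'b': 53}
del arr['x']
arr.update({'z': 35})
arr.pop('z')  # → 35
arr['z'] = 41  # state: {'b': 53, 'z': 41}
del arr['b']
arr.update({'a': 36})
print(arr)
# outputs {'z': 41, 'a': 36}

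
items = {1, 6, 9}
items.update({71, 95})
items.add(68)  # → {1, 6, 9, 68, 71, 95}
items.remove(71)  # {1, 6, 9, 68, 95}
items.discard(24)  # {1, 6, 9, 68, 95}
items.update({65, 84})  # {1, 6, 9, 65, 68, 84, 95}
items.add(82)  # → {1, 6, 9, 65, 68, 82, 84, 95}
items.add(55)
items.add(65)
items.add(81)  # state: {1, 6, 9, 55, 65, 68, 81, 82, 84, 95}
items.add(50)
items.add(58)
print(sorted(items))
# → [1, 6, 9, 50, 55, 58, 65, 68, 81, 82, 84, 95]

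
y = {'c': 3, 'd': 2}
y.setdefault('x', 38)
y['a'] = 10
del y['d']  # {'c': 3, 'x': 38, 'a': 10}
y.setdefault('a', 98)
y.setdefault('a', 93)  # 10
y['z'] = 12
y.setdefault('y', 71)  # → 71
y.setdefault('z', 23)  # 12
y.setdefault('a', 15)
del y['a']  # {'c': 3, 'x': 38, 'z': 12, 'y': 71}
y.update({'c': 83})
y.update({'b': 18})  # {'c': 83, 'x': 38, 'z': 12, 'y': 71, 'b': 18}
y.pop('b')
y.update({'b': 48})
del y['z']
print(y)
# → {'c': 83, 'x': 38, 'y': 71, 'b': 48}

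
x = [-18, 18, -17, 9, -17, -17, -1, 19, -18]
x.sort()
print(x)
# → [-18, -18, -17, -17, -17, -1, 9, 18, 19]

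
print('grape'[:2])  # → gr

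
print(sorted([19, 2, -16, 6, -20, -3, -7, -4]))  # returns [-20, -16, -7, -4, -3, 2, 6, 19]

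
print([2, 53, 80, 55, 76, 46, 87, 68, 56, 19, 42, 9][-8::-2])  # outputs [76, 80, 2]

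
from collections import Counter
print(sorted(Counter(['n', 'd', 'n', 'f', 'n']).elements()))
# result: ['d', 'f', 'n', 'n', 'n']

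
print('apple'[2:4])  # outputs pl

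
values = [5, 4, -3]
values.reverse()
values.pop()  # 5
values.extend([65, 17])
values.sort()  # [-3, 4, 17, 65]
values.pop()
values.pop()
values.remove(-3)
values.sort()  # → [4]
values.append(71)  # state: [4, 71]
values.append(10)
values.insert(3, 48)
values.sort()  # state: [4, 10, 48, 71]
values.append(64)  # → [4, 10, 48, 71, 64]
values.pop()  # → 64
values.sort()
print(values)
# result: [4, 10, 48, 71]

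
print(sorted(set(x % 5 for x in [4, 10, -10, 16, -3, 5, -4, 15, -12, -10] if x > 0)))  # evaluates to [0, 1, 4]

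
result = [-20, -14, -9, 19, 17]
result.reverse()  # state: [17, 19, -9, -14, -20]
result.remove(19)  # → [17, -9, -14, -20]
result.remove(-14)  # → [17, -9, -20]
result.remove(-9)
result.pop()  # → -20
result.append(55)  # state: [17, 55]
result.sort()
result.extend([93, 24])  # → [17, 55, 93, 24]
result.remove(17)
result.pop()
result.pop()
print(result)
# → [55]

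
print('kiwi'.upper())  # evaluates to KIWI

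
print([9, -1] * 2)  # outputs [9, -1, 9, -1]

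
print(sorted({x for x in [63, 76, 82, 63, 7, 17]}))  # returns [7, 17, 63, 76, 82]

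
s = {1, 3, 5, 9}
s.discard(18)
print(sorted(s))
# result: [1, 3, 5, 9]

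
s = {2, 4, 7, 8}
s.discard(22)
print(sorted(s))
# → [2, 4, 7, 8]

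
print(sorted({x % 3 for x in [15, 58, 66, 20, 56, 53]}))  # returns [0, 1, 2]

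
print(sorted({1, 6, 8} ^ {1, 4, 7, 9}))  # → [4, 6, 7, 8, 9]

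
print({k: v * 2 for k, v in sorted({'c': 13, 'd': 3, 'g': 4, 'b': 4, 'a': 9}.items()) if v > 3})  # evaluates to {'a': 18, 'b': 8, 'c': 26, 'g': 8}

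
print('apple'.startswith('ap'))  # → True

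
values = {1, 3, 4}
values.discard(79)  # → {1, 3, 4}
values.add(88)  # {1, 3, 4, 88}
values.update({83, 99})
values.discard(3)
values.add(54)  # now {1, 4, 54, 83, 88, 99}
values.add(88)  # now {1, 4, 54, 83, 88, 99}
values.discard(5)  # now {1, 4, 54, 83, 88, 99}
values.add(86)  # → {1, 4, 54, 83, 86, 88, 99}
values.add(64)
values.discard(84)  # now {1, 4, 54, 64, 83, 86, 88, 99}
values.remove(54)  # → {1, 4, 64, 83, 86, 88, 99}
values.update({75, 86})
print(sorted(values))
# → [1, 4, 64, 75, 83, 86, 88, 99]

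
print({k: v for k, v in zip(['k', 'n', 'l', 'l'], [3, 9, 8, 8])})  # {'k': 3, 'n': 9, 'l': 8}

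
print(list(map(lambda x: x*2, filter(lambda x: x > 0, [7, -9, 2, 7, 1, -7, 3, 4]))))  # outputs [14, 4, 14, 2, 6, 8]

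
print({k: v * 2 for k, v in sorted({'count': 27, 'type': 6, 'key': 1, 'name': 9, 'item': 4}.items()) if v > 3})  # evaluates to {'count': 54, 'item': 8, 'name': 18, 'type': 12}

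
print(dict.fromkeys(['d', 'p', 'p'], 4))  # {'d': 4, 'p': 4}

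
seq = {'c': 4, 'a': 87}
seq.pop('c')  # 4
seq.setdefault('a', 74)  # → 87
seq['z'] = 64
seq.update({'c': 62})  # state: {'a': 87, 'z': 64, 'c': 62}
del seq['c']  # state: {'a': 87, 'z': 64}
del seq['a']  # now {'z': 64}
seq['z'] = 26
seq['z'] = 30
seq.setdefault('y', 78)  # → 78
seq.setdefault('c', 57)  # 57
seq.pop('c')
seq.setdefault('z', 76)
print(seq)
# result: {'z': 30, 'y': 78}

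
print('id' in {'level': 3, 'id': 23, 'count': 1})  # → True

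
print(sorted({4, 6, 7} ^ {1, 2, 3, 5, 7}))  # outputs [1, 2, 3, 4, 5, 6]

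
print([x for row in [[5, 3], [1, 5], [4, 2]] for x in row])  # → [5, 3, 1, 5, 4, 2]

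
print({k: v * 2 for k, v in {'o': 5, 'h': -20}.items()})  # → {'o': 10, 'h': -40}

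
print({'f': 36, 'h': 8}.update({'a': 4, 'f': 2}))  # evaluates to None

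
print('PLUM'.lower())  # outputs plum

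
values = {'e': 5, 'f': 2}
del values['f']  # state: {'e': 5}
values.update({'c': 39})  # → {'e': 5, 'c': 39}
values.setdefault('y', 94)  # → 94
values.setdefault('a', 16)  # 16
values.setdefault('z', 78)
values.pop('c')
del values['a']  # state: {'e': 5, 'y': 94, 'z': 78}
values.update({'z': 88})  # {'e': 5, 'y': 94, 'z': 88}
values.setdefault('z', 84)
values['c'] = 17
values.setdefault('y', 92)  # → 94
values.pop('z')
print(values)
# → {'e': 5, 'y': 94, 'c': 17}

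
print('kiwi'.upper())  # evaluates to KIWI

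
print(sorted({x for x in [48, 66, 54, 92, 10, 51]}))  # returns [10, 48, 51, 54, 66, 92]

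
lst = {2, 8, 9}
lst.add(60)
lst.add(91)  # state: {2, 8, 9, 60, 91}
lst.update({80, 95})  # {2, 8, 9, 60, 80, 91, 95}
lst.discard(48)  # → {2, 8, 9, 60, 80, 91, 95}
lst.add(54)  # {2, 8, 9, 54, 60, 80, 91, 95}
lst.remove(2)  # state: {8, 9, 54, 60, 80, 91, 95}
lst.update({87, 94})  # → {8, 9, 54, 60, 80, 87, 91, 94, 95}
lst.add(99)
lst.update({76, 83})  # {8, 9, 54, 60, 76, 80, 83, 87, 91, 94, 95, 99}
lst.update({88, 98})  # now {8, 9, 54, 60, 76, 80, 83, 87, 88, 91, 94, 95, 98, 99}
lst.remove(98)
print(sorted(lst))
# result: [8, 9, 54, 60, 76, 80, 83, 87, 88, 91, 94, 95, 99]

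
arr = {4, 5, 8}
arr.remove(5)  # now {4, 8}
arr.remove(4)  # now {8}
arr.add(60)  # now {8, 60}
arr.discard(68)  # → {8, 60}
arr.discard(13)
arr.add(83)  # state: {8, 60, 83}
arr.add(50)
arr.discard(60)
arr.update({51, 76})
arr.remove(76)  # {8, 50, 51, 83}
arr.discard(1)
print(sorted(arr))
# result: [8, 50, 51, 83]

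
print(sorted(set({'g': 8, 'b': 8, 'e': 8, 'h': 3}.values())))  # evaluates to [3, 8]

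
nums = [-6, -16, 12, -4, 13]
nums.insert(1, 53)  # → [-6, 53, -16, 12, -4, 13]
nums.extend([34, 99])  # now [-6, 53, -16, 12, -4, 13, 34, 99]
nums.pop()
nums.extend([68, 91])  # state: [-6, 53, -16, 12, -4, 13, 34, 68, 91]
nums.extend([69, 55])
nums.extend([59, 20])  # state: [-6, 53, -16, 12, -4, 13, 34, 68, 91, 69, 55, 59, 20]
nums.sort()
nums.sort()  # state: [-16, -6, -4, 12, 13, 20, 34, 53, 55, 59, 68, 69, 91]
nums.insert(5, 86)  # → [-16, -6, -4, 12, 13, 86, 20, 34, 53, 55, 59, 68, 69, 91]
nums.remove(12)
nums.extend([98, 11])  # [-16, -6, -4, 13, 86, 20, 34, 53, 55, 59, 68, 69, 91, 98, 11]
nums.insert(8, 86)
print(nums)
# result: [-16, -6, -4, 13, 86, 20, 34, 53, 86, 55, 59, 68, 69, 91, 98, 11]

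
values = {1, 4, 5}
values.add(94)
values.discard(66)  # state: {1, 4, 5, 94}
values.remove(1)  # {4, 5, 94}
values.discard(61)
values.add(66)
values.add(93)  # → {4, 5, 66, 93, 94}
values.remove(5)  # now {4, 66, 93, 94}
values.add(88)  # {4, 66, 88, 93, 94}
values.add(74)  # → {4, 66, 74, 88, 93, 94}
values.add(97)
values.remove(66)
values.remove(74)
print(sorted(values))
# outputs [4, 88, 93, 94, 97]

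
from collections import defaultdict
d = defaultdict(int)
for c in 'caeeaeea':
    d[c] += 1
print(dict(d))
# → {'c': 1, 'a': 3, 'e': 4}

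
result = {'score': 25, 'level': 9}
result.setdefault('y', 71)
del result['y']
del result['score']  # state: {'level': 9}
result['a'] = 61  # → {'level': 9, 'a': 61}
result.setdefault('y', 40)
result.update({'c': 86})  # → {'level': 9, 'a': 61, 'y': 40, 'c': 86}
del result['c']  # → {'level': 9, 'a': 61, 'y': 40}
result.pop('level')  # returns 9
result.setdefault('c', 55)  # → 55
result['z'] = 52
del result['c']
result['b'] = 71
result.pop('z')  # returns 52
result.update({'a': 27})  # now {'a': 27, 'y': 40, 'b': 71}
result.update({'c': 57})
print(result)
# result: {'a': 27, 'y': 40, 'b': 71, 'c': 57}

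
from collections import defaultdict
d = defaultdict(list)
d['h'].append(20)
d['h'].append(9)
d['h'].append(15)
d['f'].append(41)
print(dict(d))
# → {'h': [20, 9, 15], 'f': [41]}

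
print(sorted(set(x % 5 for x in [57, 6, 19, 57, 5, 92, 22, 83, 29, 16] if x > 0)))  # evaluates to [0, 1, 2, 3, 4]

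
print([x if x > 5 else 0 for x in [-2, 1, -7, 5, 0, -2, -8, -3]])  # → [0, 0, 0, 0, 0, 0, 0, 0]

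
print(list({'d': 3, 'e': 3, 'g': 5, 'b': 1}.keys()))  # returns ['d', 'e', 'g', 'b']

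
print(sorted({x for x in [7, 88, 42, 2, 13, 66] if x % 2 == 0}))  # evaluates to [2, 42, 66, 88]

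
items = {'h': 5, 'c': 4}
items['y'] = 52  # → {'h': 5, 'c': 4, 'y': 52}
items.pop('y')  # 52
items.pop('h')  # 5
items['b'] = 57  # {'c': 4, 'b': 57}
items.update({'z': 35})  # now {'c': 4, 'b': 57, 'z': 35}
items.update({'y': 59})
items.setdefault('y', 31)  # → 59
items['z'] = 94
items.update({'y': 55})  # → {'c': 4, 'b': 57, 'z': 94, 'y': 55}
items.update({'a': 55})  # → {'c': 4, 'b': 57, 'z': 94, 'y': 55, 'a': 55}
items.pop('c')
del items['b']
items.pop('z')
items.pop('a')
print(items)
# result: {'y': 55}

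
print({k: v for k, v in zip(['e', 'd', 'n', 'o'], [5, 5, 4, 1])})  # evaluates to {'e': 5, 'd': 5, 'n': 4, 'o': 1}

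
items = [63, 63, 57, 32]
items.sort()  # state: [32, 57, 63, 63]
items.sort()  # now [32, 57, 63, 63]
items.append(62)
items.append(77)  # [32, 57, 63, 63, 62, 77]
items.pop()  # 77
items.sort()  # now [32, 57, 62, 63, 63]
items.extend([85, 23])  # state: [32, 57, 62, 63, 63, 85, 23]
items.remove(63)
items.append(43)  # [32, 57, 62, 63, 85, 23, 43]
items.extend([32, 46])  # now [32, 57, 62, 63, 85, 23, 43, 32, 46]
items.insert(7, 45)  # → [32, 57, 62, 63, 85, 23, 43, 45, 32, 46]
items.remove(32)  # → [57, 62, 63, 85, 23, 43, 45, 32, 46]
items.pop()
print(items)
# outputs [57, 62, 63, 85, 23, 43, 45, 32]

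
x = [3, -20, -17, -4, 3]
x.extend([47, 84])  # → [3, -20, -17, -4, 3, 47, 84]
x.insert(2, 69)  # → [3, -20, 69, -17, -4, 3, 47, 84]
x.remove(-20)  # [3, 69, -17, -4, 3, 47, 84]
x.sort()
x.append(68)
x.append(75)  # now [-17, -4, 3, 3, 47, 69, 84, 68, 75]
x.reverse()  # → [75, 68, 84, 69, 47, 3, 3, -4, -17]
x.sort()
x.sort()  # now [-17, -4, 3, 3, 47, 68, 69, 75, 84]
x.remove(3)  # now [-17, -4, 3, 47, 68, 69, 75, 84]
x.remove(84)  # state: [-17, -4, 3, 47, 68, 69, 75]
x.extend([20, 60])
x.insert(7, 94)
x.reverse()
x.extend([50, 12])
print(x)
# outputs [60, 20, 94, 75, 69, 68, 47, 3, -4, -17, 50, 12]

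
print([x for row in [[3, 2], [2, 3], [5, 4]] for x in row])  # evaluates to [3, 2, 2, 3, 5, 4]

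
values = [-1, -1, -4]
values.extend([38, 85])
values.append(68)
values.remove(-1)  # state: [-1, -4, 38, 85, 68]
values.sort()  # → [-4, -1, 38, 68, 85]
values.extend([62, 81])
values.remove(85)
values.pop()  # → 81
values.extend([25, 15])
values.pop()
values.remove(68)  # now [-4, -1, 38, 62, 25]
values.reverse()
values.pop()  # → -4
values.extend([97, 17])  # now [25, 62, 38, -1, 97, 17]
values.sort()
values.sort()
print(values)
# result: [-1, 17, 25, 38, 62, 97]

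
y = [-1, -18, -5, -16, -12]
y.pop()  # -12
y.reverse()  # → [-16, -5, -18, -1]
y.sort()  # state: [-18, -16, -5, -1]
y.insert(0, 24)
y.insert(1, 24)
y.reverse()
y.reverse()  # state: [24, 24, -18, -16, -5, -1]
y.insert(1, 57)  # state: [24, 57, 24, -18, -16, -5, -1]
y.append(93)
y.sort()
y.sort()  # [-18, -16, -5, -1, 24, 24, 57, 93]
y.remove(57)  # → [-18, -16, -5, -1, 24, 24, 93]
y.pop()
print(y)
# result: [-18, -16, -5, -1, 24, 24]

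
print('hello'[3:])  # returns lo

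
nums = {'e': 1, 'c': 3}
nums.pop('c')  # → 3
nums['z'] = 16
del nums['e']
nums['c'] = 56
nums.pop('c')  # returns 56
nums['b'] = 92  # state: {'z': 16, 'b': 92}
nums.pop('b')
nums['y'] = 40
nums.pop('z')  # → 16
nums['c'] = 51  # {'y': 40, 'c': 51}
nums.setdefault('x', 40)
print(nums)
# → {'y': 40, 'c': 51, 'x': 40}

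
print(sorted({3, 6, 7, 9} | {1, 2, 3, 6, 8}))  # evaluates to [1, 2, 3, 6, 7, 8, 9]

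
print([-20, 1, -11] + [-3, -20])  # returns [-20, 1, -11, -3, -20]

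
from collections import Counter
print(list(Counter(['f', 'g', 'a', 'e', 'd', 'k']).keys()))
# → ['f', 'g', 'a', 'e', 'd', 'k']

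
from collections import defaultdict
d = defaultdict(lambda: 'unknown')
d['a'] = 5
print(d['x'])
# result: unknown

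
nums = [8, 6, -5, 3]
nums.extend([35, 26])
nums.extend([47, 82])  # [8, 6, -5, 3, 35, 26, 47, 82]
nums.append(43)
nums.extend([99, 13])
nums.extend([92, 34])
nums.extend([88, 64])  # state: [8, 6, -5, 3, 35, 26, 47, 82, 43, 99, 13, 92, 34, 88, 64]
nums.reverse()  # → [64, 88, 34, 92, 13, 99, 43, 82, 47, 26, 35, 3, -5, 6, 8]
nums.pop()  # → 8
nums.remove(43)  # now [64, 88, 34, 92, 13, 99, 82, 47, 26, 35, 3, -5, 6]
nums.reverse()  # [6, -5, 3, 35, 26, 47, 82, 99, 13, 92, 34, 88, 64]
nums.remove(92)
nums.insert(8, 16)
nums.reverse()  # [64, 88, 34, 13, 16, 99, 82, 47, 26, 35, 3, -5, 6]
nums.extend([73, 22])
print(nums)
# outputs [64, 88, 34, 13, 16, 99, 82, 47, 26, 35, 3, -5, 6, 73, 22]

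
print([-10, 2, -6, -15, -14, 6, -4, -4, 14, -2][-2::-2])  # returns [14, -4, -14, -6, -10]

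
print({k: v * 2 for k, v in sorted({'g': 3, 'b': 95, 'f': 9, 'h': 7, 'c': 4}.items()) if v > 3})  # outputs {'b': 190, 'c': 8, 'f': 18, 'h': 14}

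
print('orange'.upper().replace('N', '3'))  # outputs ORA3GE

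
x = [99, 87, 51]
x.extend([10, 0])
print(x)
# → [99, 87, 51, 10, 0]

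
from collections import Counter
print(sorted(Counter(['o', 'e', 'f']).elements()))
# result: ['e', 'f', 'o']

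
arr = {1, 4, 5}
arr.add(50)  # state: {1, 4, 5, 50}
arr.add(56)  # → {1, 4, 5, 50, 56}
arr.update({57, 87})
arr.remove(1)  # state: {4, 5, 50, 56, 57, 87}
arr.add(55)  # {4, 5, 50, 55, 56, 57, 87}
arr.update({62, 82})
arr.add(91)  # {4, 5, 50, 55, 56, 57, 62, 82, 87, 91}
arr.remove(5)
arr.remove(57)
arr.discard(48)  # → {4, 50, 55, 56, 62, 82, 87, 91}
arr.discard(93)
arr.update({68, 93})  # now {4, 50, 55, 56, 62, 68, 82, 87, 91, 93}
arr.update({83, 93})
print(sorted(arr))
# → [4, 50, 55, 56, 62, 68, 82, 83, 87, 91, 93]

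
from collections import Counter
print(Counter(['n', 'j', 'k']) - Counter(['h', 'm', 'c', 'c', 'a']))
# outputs Counter({'n': 1, 'j': 1, 'k': 1})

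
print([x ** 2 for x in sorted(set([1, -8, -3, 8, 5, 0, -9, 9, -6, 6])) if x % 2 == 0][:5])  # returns [64, 36, 0, 36, 64]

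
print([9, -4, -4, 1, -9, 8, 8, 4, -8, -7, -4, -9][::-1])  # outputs [-9, -4, -7, -8, 4, 8, 8, -9, 1, -4, -4, 9]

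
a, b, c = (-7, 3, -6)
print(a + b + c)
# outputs -10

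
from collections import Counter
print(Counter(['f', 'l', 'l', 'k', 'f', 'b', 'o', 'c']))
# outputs Counter({'f': 2, 'l': 2, 'k': 1, 'b': 1, 'o': 1, 'c': 1})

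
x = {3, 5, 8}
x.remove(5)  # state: {3, 8}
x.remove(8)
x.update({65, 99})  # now {3, 65, 99}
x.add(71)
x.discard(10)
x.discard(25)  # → {3, 65, 71, 99}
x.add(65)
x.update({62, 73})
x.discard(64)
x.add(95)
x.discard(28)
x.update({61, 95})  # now {3, 61, 62, 65, 71, 73, 95, 99}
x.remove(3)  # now {61, 62, 65, 71, 73, 95, 99}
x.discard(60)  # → {61, 62, 65, 71, 73, 95, 99}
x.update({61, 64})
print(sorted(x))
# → [61, 62, 64, 65, 71, 73, 95, 99]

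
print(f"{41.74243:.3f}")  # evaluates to 41.742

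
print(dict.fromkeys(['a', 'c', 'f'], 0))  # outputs {'a': 0, 'c': 0, 'f': 0}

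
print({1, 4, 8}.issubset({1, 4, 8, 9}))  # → True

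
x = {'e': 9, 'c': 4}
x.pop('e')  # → 9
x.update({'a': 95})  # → {'c': 4, 'a': 95}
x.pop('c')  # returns 4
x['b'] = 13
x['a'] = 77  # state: {'a': 77, 'b': 13}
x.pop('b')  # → 13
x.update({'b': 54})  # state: {'a': 77, 'b': 54}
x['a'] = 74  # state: {'a': 74, 'b': 54}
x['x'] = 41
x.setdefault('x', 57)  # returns 41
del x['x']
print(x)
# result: {'a': 74, 'b': 54}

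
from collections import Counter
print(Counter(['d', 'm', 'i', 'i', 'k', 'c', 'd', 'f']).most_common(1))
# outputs [('d', 2)]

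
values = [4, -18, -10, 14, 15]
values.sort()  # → [-18, -10, 4, 14, 15]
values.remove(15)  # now [-18, -10, 4, 14]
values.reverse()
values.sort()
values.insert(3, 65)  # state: [-18, -10, 4, 65, 14]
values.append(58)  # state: [-18, -10, 4, 65, 14, 58]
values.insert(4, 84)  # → [-18, -10, 4, 65, 84, 14, 58]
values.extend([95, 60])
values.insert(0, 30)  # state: [30, -18, -10, 4, 65, 84, 14, 58, 95, 60]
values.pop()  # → 60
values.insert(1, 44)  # [30, 44, -18, -10, 4, 65, 84, 14, 58, 95]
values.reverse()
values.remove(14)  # [95, 58, 84, 65, 4, -10, -18, 44, 30]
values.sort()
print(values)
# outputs [-18, -10, 4, 30, 44, 58, 65, 84, 95]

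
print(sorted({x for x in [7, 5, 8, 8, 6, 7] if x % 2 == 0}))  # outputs [6, 8]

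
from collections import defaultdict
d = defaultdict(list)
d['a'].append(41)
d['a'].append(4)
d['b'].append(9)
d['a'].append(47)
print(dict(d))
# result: {'a': [41, 4, 47], 'b': [9]}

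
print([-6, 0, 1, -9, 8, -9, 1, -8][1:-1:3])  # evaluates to [0, 8]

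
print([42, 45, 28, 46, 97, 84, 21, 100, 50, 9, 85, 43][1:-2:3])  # [45, 97, 100]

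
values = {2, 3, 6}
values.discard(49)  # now {2, 3, 6}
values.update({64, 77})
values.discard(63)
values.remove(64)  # {2, 3, 6, 77}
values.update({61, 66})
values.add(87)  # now {2, 3, 6, 61, 66, 77, 87}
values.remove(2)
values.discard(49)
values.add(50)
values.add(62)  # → {3, 6, 50, 61, 62, 66, 77, 87}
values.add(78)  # {3, 6, 50, 61, 62, 66, 77, 78, 87}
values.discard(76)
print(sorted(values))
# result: [3, 6, 50, 61, 62, 66, 77, 78, 87]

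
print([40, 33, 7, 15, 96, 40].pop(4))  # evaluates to 96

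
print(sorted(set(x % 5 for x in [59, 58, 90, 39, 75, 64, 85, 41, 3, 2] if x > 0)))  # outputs [0, 1, 2, 3, 4]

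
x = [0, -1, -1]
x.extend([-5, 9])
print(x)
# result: [0, -1, -1, -5, 9]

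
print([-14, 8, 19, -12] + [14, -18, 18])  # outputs [-14, 8, 19, -12, 14, -18, 18]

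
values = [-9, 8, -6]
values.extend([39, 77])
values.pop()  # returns 77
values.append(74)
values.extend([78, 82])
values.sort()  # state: [-9, -6, 8, 39, 74, 78, 82]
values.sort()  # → [-9, -6, 8, 39, 74, 78, 82]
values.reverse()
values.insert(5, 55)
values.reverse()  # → [-9, -6, 55, 8, 39, 74, 78, 82]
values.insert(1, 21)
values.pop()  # 82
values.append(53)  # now [-9, 21, -6, 55, 8, 39, 74, 78, 53]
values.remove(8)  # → [-9, 21, -6, 55, 39, 74, 78, 53]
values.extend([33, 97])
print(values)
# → [-9, 21, -6, 55, 39, 74, 78, 53, 33, 97]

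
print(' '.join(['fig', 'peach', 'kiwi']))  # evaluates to fig peach kiwi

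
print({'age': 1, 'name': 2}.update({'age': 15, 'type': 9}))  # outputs None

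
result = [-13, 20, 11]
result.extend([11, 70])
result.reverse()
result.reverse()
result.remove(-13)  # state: [20, 11, 11, 70]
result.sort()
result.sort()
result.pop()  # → 70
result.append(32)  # [11, 11, 20, 32]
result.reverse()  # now [32, 20, 11, 11]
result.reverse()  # [11, 11, 20, 32]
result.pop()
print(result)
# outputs [11, 11, 20]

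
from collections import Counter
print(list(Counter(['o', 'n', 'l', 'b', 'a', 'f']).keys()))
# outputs ['o', 'n', 'l', 'b', 'a', 'f']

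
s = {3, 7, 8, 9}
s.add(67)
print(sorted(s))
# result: [3, 7, 8, 9, 67]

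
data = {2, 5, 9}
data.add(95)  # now {2, 5, 9, 95}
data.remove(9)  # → {2, 5, 95}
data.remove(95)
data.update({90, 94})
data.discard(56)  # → {2, 5, 90, 94}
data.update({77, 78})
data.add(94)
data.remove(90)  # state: {2, 5, 77, 78, 94}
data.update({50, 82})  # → {2, 5, 50, 77, 78, 82, 94}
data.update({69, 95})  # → {2, 5, 50, 69, 77, 78, 82, 94, 95}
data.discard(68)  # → {2, 5, 50, 69, 77, 78, 82, 94, 95}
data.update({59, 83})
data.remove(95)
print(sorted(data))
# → [2, 5, 50, 59, 69, 77, 78, 82, 83, 94]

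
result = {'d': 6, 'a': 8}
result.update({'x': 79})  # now {'d': 6, 'a': 8, 'x': 79}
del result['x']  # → {'d': 6, 'a': 8}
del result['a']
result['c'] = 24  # {'d': 6, 'c': 24}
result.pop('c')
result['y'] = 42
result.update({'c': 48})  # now {'d': 6, 'y': 42, 'c': 48}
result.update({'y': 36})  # {'d': 6, 'y': 36, 'c': 48}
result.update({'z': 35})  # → {'d': 6, 'y': 36, 'c': 48, 'z': 35}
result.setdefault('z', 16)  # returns 35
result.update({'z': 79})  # {'d': 6, 'y': 36, 'c': 48, 'z': 79}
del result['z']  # {'d': 6, 'y': 36, 'c': 48}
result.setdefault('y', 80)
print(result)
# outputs {'d': 6, 'y': 36, 'c': 48}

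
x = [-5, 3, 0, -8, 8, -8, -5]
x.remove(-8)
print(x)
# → [-5, 3, 0, 8, -8, -5]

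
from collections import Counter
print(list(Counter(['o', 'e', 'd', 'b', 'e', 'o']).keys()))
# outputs ['o', 'e', 'd', 'b']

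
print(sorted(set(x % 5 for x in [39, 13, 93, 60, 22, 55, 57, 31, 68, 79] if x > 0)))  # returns [0, 1, 2, 3, 4]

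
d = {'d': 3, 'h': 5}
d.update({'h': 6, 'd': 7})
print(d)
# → {'d': 7, 'h': 6}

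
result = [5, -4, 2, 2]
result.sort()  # [-4, 2, 2, 5]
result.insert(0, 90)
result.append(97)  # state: [90, -4, 2, 2, 5, 97]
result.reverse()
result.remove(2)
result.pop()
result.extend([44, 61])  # [97, 5, 2, -4, 44, 61]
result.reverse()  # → [61, 44, -4, 2, 5, 97]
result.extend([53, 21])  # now [61, 44, -4, 2, 5, 97, 53, 21]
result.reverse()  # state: [21, 53, 97, 5, 2, -4, 44, 61]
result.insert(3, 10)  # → [21, 53, 97, 10, 5, 2, -4, 44, 61]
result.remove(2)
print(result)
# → [21, 53, 97, 10, 5, -4, 44, 61]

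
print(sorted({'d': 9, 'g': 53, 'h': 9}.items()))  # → [('d', 9), ('g', 53), ('h', 9)]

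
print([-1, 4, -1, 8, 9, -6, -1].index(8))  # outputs 3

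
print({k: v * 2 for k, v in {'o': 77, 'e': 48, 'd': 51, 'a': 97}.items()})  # {'o': 154, 'e': 96, 'd': 102, 'a': 194}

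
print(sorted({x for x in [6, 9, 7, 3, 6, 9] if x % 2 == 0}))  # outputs [6]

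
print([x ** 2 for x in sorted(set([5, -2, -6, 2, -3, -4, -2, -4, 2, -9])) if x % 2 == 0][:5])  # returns [36, 16, 4, 4]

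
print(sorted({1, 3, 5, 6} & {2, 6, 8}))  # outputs [6]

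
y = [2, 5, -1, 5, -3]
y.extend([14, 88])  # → [2, 5, -1, 5, -3, 14, 88]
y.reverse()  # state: [88, 14, -3, 5, -1, 5, 2]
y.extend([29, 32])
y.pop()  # 32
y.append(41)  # [88, 14, -3, 5, -1, 5, 2, 29, 41]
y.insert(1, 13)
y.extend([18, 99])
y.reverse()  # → [99, 18, 41, 29, 2, 5, -1, 5, -3, 14, 13, 88]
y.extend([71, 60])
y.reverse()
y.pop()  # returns 99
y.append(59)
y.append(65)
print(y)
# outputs [60, 71, 88, 13, 14, -3, 5, -1, 5, 2, 29, 41, 18, 59, 65]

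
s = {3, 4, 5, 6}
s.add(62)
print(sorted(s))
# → [3, 4, 5, 6, 62]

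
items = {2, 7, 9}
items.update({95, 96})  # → {2, 7, 9, 95, 96}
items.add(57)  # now {2, 7, 9, 57, 95, 96}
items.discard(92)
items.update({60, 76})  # {2, 7, 9, 57, 60, 76, 95, 96}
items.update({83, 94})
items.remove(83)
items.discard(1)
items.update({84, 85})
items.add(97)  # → {2, 7, 9, 57, 60, 76, 84, 85, 94, 95, 96, 97}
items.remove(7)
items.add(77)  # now {2, 9, 57, 60, 76, 77, 84, 85, 94, 95, 96, 97}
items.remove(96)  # {2, 9, 57, 60, 76, 77, 84, 85, 94, 95, 97}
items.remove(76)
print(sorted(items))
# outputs [2, 9, 57, 60, 77, 84, 85, 94, 95, 97]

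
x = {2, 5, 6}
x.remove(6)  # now {2, 5}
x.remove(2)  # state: {5}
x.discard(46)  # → {5}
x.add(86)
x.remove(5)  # {86}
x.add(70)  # {70, 86}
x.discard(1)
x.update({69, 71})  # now {69, 70, 71, 86}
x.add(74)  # {69, 70, 71, 74, 86}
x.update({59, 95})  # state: {59, 69, 70, 71, 74, 86, 95}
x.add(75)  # {59, 69, 70, 71, 74, 75, 86, 95}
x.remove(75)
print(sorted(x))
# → [59, 69, 70, 71, 74, 86, 95]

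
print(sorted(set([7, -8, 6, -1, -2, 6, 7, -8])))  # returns [-8, -2, -1, 6, 7]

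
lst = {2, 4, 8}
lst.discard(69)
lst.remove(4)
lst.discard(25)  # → {2, 8}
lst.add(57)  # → {2, 8, 57}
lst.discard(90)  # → {2, 8, 57}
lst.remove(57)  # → {2, 8}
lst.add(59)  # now {2, 8, 59}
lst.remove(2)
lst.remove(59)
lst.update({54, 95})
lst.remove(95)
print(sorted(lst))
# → [8, 54]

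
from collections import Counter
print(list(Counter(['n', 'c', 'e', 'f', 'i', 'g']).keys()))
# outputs ['n', 'c', 'e', 'f', 'i', 'g']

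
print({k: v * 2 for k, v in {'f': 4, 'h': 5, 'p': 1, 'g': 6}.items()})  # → {'f': 8, 'h': 10, 'p': 2, 'g': 12}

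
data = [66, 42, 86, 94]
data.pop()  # 94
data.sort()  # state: [42, 66, 86]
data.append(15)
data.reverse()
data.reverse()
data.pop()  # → 15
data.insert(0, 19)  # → [19, 42, 66, 86]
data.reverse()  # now [86, 66, 42, 19]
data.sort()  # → [19, 42, 66, 86]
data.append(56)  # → [19, 42, 66, 86, 56]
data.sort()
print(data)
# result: [19, 42, 56, 66, 86]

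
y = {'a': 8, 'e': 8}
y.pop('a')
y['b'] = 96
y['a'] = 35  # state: {'e': 8, 'b': 96, 'a': 35}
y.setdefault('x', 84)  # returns 84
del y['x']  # {'e': 8, 'b': 96, 'a': 35}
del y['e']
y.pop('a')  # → 35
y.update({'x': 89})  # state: {'b': 96, 'x': 89}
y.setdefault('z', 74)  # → 74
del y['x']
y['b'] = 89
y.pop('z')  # 74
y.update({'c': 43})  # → {'b': 89, 'c': 43}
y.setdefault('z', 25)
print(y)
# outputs {'b': 89, 'c': 43, 'z': 25}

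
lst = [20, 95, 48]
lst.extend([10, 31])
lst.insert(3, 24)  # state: [20, 95, 48, 24, 10, 31]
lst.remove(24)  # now [20, 95, 48, 10, 31]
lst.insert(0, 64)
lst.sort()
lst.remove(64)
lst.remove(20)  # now [10, 31, 48, 95]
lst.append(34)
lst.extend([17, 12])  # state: [10, 31, 48, 95, 34, 17, 12]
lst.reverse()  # [12, 17, 34, 95, 48, 31, 10]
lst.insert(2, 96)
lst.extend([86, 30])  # [12, 17, 96, 34, 95, 48, 31, 10, 86, 30]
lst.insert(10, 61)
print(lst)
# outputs [12, 17, 96, 34, 95, 48, 31, 10, 86, 30, 61]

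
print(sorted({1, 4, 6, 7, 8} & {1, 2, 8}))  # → [1, 8]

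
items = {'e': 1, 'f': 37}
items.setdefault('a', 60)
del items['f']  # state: {'e': 1, 'a': 60}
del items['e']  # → {'a': 60}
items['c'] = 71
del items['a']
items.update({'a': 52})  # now {'c': 71, 'a': 52}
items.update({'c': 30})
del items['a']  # {'c': 30}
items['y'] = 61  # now {'c': 30, 'y': 61}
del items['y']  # {'c': 30}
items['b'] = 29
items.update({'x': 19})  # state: {'c': 30, 'b': 29, 'x': 19}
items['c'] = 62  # {'c': 62, 'b': 29, 'x': 19}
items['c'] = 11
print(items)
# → {'c': 11, 'b': 29, 'x': 19}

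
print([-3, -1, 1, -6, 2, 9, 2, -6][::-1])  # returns [-6, 2, 9, 2, -6, 1, -1, -3]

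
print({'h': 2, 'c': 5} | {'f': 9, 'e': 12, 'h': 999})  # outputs {'h': 999, 'c': 5, 'f': 9, 'e': 12}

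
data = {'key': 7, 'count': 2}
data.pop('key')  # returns 7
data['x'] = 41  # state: {'count': 2, 'x': 41}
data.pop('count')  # 2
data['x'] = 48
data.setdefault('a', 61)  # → 61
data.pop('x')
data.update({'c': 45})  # {'a': 61, 'c': 45}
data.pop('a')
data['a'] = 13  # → {'c': 45, 'a': 13}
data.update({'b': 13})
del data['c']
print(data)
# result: {'a': 13, 'b': 13}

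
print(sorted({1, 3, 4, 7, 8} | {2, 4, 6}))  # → [1, 2, 3, 4, 6, 7, 8]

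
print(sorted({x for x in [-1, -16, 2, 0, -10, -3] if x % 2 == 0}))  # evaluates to [-16, -10, 0, 2]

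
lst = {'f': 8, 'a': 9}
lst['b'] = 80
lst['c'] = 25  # {'f': 8, 'a': 9, 'b': 80, 'c': 25}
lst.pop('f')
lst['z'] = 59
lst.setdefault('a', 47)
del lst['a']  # {'b': 80, 'c': 25, 'z': 59}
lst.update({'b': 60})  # {'b': 60, 'c': 25, 'z': 59}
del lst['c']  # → {'b': 60, 'z': 59}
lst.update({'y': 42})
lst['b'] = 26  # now {'b': 26, 'z': 59, 'y': 42}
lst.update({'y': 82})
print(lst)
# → {'b': 26, 'z': 59, 'y': 82}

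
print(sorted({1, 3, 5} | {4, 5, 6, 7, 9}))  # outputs [1, 3, 4, 5, 6, 7, 9]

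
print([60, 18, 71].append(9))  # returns None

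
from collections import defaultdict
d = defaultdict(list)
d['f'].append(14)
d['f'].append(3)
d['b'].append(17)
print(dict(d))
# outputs {'f': [14, 3], 'b': [17]}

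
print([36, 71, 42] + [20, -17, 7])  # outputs [36, 71, 42, 20, -17, 7]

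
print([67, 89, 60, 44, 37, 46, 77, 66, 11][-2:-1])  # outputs [66]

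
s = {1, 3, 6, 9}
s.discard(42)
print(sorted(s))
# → [1, 3, 6, 9]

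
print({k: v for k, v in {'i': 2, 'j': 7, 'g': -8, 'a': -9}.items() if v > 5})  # {'j': 7}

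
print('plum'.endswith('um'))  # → True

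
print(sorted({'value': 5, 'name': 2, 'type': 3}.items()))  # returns [('name', 2), ('type', 3), ('value', 5)]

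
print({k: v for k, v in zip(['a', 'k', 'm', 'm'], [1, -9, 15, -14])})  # {'a': 1, 'k': -9, 'm': -14}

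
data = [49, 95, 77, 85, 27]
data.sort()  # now [27, 49, 77, 85, 95]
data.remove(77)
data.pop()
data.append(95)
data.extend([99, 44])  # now [27, 49, 85, 95, 99, 44]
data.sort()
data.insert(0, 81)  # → [81, 27, 44, 49, 85, 95, 99]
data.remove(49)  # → [81, 27, 44, 85, 95, 99]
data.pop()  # 99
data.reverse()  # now [95, 85, 44, 27, 81]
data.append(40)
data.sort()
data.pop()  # 95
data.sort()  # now [27, 40, 44, 81, 85]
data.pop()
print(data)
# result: [27, 40, 44, 81]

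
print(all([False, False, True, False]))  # False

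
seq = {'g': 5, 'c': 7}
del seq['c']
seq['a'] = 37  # {'g': 5, 'a': 37}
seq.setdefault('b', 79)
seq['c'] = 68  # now {'g': 5, 'a': 37, 'b': 79, 'c': 68}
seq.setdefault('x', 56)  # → 56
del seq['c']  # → {'g': 5, 'a': 37, 'b': 79, 'x': 56}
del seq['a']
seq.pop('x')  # 56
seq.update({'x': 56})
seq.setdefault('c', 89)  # 89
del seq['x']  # {'g': 5, 'b': 79, 'c': 89}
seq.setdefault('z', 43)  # 43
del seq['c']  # {'g': 5, 'b': 79, 'z': 43}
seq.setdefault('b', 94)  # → 79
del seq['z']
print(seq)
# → {'g': 5, 'b': 79}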